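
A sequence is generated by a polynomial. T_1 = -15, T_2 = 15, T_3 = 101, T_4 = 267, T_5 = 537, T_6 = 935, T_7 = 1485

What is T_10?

D1: 30  86  166  270  398  550
D2: 56  80  104  128  152
D3: 24  24  24  24
Constant third difference = 24, so extend:
152 + 24 = 176;  550 + 176 = 726;  1485 + 726 = 2211
176 + 24 = 200;  726 + 200 = 926;  2211 + 926 = 3137
200 + 24 = 224;  926 + 224 = 1150;  3137 + 1150 = 4287

4287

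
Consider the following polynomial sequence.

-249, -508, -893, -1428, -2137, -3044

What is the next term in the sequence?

-4173

First differences: -259 , -385 , -535 , -709 , -907
Second differences: -126 , -150 , -174 , -198
Third differences: -24 , -24 , -24
Constant third difference = -24, so extend:
-198 − 24 = -222;  -907 − 222 = -1129;  -3044 − 1129 = -4173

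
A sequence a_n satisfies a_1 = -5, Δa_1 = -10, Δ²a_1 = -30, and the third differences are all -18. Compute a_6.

Build the table forward from the leading diagonal:
Third differences: -18, -18, -18, -18, -18, -18
Second differences: -30, -48, -66, -84, -102, -120
First differences: -10, -40, -88, -154, -238, -340
a: -5, -15, -55, -143, -297, -535

-535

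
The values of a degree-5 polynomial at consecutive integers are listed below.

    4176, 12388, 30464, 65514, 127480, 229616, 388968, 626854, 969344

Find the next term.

Δ: 8212 , 18076 , 35050 , 61966 , 102136 , 159352 , 237886 , 342490
Δ²: 9864 , 16974 , 26916 , 40170 , 57216 , 78534 , 104604
Δ³: 7110 , 9942 , 13254 , 17046 , 21318 , 26070
Δ⁴: 2832 , 3312 , 3792 , 4272 , 4752
Δ⁵: 480 , 480 , 480 , 480
Constant fifth difference = 480, so extend:
4752 + 480 = 5232;  26070 + 5232 = 31302;  104604 + 31302 = 135906;  342490 + 135906 = 478396;  969344 + 478396 = 1447740

1447740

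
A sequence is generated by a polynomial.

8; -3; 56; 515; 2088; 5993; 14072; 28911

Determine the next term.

53960

-11, 59, 459, 1573, 3905, 8079, 14839
70, 400, 1114, 2332, 4174, 6760
330, 714, 1218, 1842, 2586
384, 504, 624, 744
120, 120, 120
Fifth differences constant at 120.
744 + 120 = 864;  2586 + 864 = 3450;  6760 + 3450 = 10210;  14839 + 10210 = 25049;  28911 + 25049 = 53960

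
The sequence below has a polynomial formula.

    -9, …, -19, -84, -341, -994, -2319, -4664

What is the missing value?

-14

Using the last 6 terms:
Δ: -65  -257  -653  -1325  -2345
Δ²: -192  -396  -672  -1020
Δ³: -204  -276  -348
Δ⁴: -72  -72
Constant fourth difference = -72.
Extend backward: -204 + 72 = -132;  -192 + 132 = -60;  -65 + 60 = -5;  -19 + 5 = -14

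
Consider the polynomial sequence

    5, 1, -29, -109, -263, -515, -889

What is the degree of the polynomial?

3

-4, -30, -80, -154, -252, -374
-26, -50, -74, -98, -122
-24, -24, -24, -24
The third differences are constant, so the polynomial has degree 3.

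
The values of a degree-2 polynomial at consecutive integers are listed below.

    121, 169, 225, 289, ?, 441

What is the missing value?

361

Using the first 4 terms:
First differences: 48, 56, 64
Second differences: 8, 8
Constant second difference = 8.
Extend forward: 64 + 8 = 72;  289 + 72 = 361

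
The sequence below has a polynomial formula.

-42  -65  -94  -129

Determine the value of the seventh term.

D1: -23 , -29 , -35
D2: -6 , -6
The second differences are constant (-6).
-35 − 6 = -41;  -129 − 41 = -170
-41 − 6 = -47;  -170 − 47 = -217
-47 − 6 = -53;  -217 − 53 = -270

-270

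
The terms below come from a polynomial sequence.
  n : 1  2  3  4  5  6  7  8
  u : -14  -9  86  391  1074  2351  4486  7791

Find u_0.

-1

First differences: 5, 95, 305, 683, 1277, 2135, 3305
Second differences: 90, 210, 378, 594, 858, 1170
Third differences: 120, 168, 216, 264, 312
Fourth differences: 48, 48, 48, 48
The fourth differences are constant at 48.
Work back: 120 − 48 = 72;  90 − 72 = 18;  5 − 18 = -13;  -14 + 13 = -1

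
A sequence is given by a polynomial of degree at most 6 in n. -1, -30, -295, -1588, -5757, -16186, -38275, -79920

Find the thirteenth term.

-29, -265, -1293, -4169, -10429, -22089, -41645
-236, -1028, -2876, -6260, -11660, -19556
-792, -1848, -3384, -5400, -7896
-1056, -1536, -2016, -2496
-480, -480, -480
Constant fifth difference = -480, so extend:
-2496 − 480 = -2976;  -7896 − 2976 = -10872;  -19556 − 10872 = -30428;  -41645 − 30428 = -72073;  -79920 − 72073 = -151993
-2976 − 480 = -3456;  -10872 − 3456 = -14328;  -30428 − 14328 = -44756;  -72073 − 44756 = -116829;  -151993 − 116829 = -268822
-3456 − 480 = -3936;  -14328 − 3936 = -18264;  -44756 − 18264 = -63020;  -116829 − 63020 = -179849;  -268822 − 179849 = -448671
-3936 − 480 = -4416;  -18264 − 4416 = -22680;  -63020 − 22680 = -85700;  -179849 − 85700 = -265549;  -448671 − 265549 = -714220
-4416 − 480 = -4896;  -22680 − 4896 = -27576;  -85700 − 27576 = -113276;  -265549 − 113276 = -378825;  -714220 − 378825 = -1093045

-1093045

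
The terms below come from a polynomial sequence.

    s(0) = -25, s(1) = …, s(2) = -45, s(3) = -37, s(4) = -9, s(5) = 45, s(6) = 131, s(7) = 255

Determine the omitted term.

Using the last 6 terms:
8  28  54  86  124
20  26  32  38
6  6  6
Constant third difference = 6.
Extend backward: 20 − 6 = 14;  8 − 14 = -6;  -45 + 6 = -39

-39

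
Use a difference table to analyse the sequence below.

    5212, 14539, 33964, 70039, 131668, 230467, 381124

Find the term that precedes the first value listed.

1423

D1: 9327  19425  36075  61629  98799  150657
D2: 10098  16650  25554  37170  51858
D3: 6552  8904  11616  14688
D4: 2352  2712  3072
D5: 360  360
The fifth differences are constant at 360.
Work back: 2352 − 360 = 1992;  6552 − 1992 = 4560;  10098 − 4560 = 5538;  9327 − 5538 = 3789;  5212 − 3789 = 1423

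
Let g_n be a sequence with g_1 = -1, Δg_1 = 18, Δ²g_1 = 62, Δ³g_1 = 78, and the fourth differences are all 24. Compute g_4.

Build the table forward from the leading diagonal:
Δ⁴: 24  24  24  24
Δ³: 78  102  126  150
Δ²: 62  140  242  368
Δ: 18  80  220  462
g: -1  17  97  317

317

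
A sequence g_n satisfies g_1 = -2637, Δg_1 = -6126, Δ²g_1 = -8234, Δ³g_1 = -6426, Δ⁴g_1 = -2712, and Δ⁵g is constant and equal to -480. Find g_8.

-548343

Build the table forward from the leading diagonal:
D5: -480, -480, -480, -480, -480, -480, -480, -480
D4: -2712, -3192, -3672, -4152, -4632, -5112, -5592, -6072
D3: -6426, -9138, -12330, -16002, -20154, -24786, -29898, -35490
D2: -8234, -14660, -23798, -36128, -52130, -72284, -97070, -126968
D1: -6126, -14360, -29020, -52818, -88946, -141076, -213360, -310430
g: -2637, -8763, -23123, -52143, -104961, -193907, -334983, -548343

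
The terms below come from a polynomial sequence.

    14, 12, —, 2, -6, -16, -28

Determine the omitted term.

8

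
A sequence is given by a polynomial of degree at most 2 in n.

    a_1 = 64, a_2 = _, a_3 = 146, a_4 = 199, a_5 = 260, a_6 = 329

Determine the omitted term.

101

Using the last 4 terms:
First differences: 53, 61, 69
Second differences: 8, 8
Constant second difference = 8.
Extend backward: 53 − 8 = 45;  146 − 45 = 101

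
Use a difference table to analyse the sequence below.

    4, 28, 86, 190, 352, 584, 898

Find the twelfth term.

D1: 24  58  104  162  232  314
D2: 34  46  58  70  82
D3: 12  12  12  12
The third differences are constant (12).
82 + 12 = 94;  314 + 94 = 408;  898 + 408 = 1306
94 + 12 = 106;  408 + 106 = 514;  1306 + 514 = 1820
106 + 12 = 118;  514 + 118 = 632;  1820 + 632 = 2452
118 + 12 = 130;  632 + 130 = 762;  2452 + 762 = 3214
130 + 12 = 142;  762 + 142 = 904;  3214 + 904 = 4118

4118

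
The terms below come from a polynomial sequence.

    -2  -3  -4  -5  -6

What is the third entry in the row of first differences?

D1: -1, -1, -1, -1

-1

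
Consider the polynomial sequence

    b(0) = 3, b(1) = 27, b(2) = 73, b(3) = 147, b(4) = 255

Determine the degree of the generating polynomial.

3

D1: 24, 46, 74, 108
D2: 22, 28, 34
D3: 6, 6
The third differences are constant, so the polynomial has degree 3.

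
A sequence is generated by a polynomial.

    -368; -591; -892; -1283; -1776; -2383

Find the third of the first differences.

D1: -223, -301, -391, -493, -607
D2: -78, -90, -102, -114
D3: -12, -12, -12

-391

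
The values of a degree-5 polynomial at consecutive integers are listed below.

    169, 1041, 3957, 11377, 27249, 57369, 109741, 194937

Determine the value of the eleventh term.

First differences: 872  2916  7420  15872  30120  52372  85196
Second differences: 2044  4504  8452  14248  22252  32824
Third differences: 2460  3948  5796  8004  10572
Fourth differences: 1488  1848  2208  2568
Fifth differences: 360  360  360
Fifth differences constant at 360.
2568 + 360 = 2928;  10572 + 2928 = 13500;  32824 + 13500 = 46324;  85196 + 46324 = 131520;  194937 + 131520 = 326457
2928 + 360 = 3288;  13500 + 3288 = 16788;  46324 + 16788 = 63112;  131520 + 63112 = 194632;  326457 + 194632 = 521089
3288 + 360 = 3648;  16788 + 3648 = 20436;  63112 + 20436 = 83548;  194632 + 83548 = 278180;  521089 + 278180 = 799269

799269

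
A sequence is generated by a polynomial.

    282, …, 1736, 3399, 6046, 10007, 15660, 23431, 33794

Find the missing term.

775

Using the last 7 terms:
Δ: 1663, 2647, 3961, 5653, 7771, 10363
Δ²: 984, 1314, 1692, 2118, 2592
Δ³: 330, 378, 426, 474
Δ⁴: 48, 48, 48
Constant fourth difference = 48.
Extend backward: 330 − 48 = 282;  984 − 282 = 702;  1663 − 702 = 961;  1736 − 961 = 775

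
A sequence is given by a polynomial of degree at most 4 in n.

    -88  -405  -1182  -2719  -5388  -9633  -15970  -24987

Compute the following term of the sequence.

-37344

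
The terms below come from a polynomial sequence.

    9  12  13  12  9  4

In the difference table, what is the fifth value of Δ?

First differences: 3, 1, -1, -3, -5
Second differences: -2, -2, -2, -2

-5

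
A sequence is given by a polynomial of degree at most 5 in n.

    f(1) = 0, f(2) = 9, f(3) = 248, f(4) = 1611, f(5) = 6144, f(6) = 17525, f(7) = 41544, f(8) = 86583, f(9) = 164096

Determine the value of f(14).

1715181

9, 239, 1363, 4533, 11381, 24019, 45039, 77513
230, 1124, 3170, 6848, 12638, 21020, 32474
894, 2046, 3678, 5790, 8382, 11454
1152, 1632, 2112, 2592, 3072
480, 480, 480, 480
Fifth differences constant at 480.
3072 + 480 = 3552;  11454 + 3552 = 15006;  32474 + 15006 = 47480;  77513 + 47480 = 124993;  164096 + 124993 = 289089
3552 + 480 = 4032;  15006 + 4032 = 19038;  47480 + 19038 = 66518;  124993 + 66518 = 191511;  289089 + 191511 = 480600
4032 + 480 = 4512;  19038 + 4512 = 23550;  66518 + 23550 = 90068;  191511 + 90068 = 281579;  480600 + 281579 = 762179
4512 + 480 = 4992;  23550 + 4992 = 28542;  90068 + 28542 = 118610;  281579 + 118610 = 400189;  762179 + 400189 = 1162368
4992 + 480 = 5472;  28542 + 5472 = 34014;  118610 + 34014 = 152624;  400189 + 152624 = 552813;  1162368 + 552813 = 1715181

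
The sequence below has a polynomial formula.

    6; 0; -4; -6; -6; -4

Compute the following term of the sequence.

0

Δ: -6, -4, -2, 0, 2
Δ²: 2, 2, 2, 2
The second differences are constant (2).
2 + 2 = 4;  -4 + 4 = 0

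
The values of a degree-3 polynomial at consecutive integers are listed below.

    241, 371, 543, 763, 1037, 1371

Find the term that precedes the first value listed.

147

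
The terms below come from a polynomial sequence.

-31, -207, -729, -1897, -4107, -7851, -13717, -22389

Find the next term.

D1: -176, -522, -1168, -2210, -3744, -5866, -8672
D2: -346, -646, -1042, -1534, -2122, -2806
D3: -300, -396, -492, -588, -684
D4: -96, -96, -96, -96
The fourth differences are constant (-96).
-684 − 96 = -780;  -2806 − 780 = -3586;  -8672 − 3586 = -12258;  -22389 − 12258 = -34647

-34647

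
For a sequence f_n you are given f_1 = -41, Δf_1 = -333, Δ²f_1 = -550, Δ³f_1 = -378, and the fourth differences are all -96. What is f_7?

-19289

Build the table forward from the leading diagonal:
Δ⁴: -96  -96  -96  -96  -96  -96  -96
Δ³: -378  -474  -570  -666  -762  -858  -954
Δ²: -550  -928  -1402  -1972  -2638  -3400  -4258
Δ: -333  -883  -1811  -3213  -5185  -7823  -11223
f: -41  -374  -1257  -3068  -6281  -11466  -19289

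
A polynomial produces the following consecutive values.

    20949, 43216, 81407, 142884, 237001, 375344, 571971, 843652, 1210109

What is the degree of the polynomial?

22267, 38191, 61477, 94117, 138343, 196627, 271681, 366457
15924, 23286, 32640, 44226, 58284, 75054, 94776
7362, 9354, 11586, 14058, 16770, 19722
1992, 2232, 2472, 2712, 2952
240, 240, 240, 240
The fifth differences are constant, so the polynomial has degree 5.

5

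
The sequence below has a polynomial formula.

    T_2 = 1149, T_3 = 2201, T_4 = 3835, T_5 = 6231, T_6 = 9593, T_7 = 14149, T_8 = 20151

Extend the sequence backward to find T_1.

First differences: 1052, 1634, 2396, 3362, 4556, 6002
Second differences: 582, 762, 966, 1194, 1446
Third differences: 180, 204, 228, 252
Fourth differences: 24, 24, 24
The fourth differences are constant at 24.
Work back: 180 − 24 = 156;  582 − 156 = 426;  1052 − 426 = 626;  1149 − 626 = 523

523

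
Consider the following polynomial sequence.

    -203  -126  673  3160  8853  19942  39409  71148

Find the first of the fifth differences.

120

First differences: 77, 799, 2487, 5693, 11089, 19467, 31739
Second differences: 722, 1688, 3206, 5396, 8378, 12272
Third differences: 966, 1518, 2190, 2982, 3894
Fourth differences: 552, 672, 792, 912
Fifth differences: 120, 120, 120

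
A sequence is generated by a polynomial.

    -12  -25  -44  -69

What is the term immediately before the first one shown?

First differences: -13  -19  -25
Second differences: -6  -6
The second differences are constant at -6.
Work back: -13 + 6 = -7;  -12 + 7 = -5

-5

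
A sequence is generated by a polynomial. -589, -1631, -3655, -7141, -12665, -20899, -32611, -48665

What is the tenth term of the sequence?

First differences: -1042, -2024, -3486, -5524, -8234, -11712, -16054
Second differences: -982, -1462, -2038, -2710, -3478, -4342
Third differences: -480, -576, -672, -768, -864
Fourth differences: -96, -96, -96, -96
Fourth differences constant at -96.
-864 − 96 = -960;  -4342 − 960 = -5302;  -16054 − 5302 = -21356;  -48665 − 21356 = -70021
-960 − 96 = -1056;  -5302 − 1056 = -6358;  -21356 − 6358 = -27714;  -70021 − 27714 = -97735

-97735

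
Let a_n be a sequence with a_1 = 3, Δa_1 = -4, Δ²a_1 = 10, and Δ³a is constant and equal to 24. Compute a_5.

143

Build the table forward from the leading diagonal:
Third differences: 24, 24, 24, 24, 24
Second differences: 10, 34, 58, 82, 106
First differences: -4, 6, 40, 98, 180
a: 3, -1, 5, 45, 143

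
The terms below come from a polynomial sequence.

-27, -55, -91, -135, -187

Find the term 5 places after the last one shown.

-567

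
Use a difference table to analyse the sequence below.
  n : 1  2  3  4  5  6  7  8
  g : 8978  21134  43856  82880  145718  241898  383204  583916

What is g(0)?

3188

Δ: 12156  22722  39024  62838  96180  141306  200712
Δ²: 10566  16302  23814  33342  45126  59406
Δ³: 5736  7512  9528  11784  14280
Δ⁴: 1776  2016  2256  2496
Δ⁵: 240  240  240
The fifth differences are constant at 240.
Work back: 1776 − 240 = 1536;  5736 − 1536 = 4200;  10566 − 4200 = 6366;  12156 − 6366 = 5790;  8978 − 5790 = 3188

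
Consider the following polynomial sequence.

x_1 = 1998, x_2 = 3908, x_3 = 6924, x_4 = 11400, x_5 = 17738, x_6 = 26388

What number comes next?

37848

1910  3016  4476  6338  8650
1106  1460  1862  2312
354  402  450
48  48
The fourth differences are constant (48).
450 + 48 = 498;  2312 + 498 = 2810;  8650 + 2810 = 11460;  26388 + 11460 = 37848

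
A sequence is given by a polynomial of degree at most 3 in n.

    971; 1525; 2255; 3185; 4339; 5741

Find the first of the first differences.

First differences: 554, 730, 930, 1154, 1402
Second differences: 176, 200, 224, 248
Third differences: 24, 24, 24

554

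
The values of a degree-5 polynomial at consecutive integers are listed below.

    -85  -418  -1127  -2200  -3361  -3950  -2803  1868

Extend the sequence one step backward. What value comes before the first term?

4

-333, -709, -1073, -1161, -589, 1147, 4671
-376, -364, -88, 572, 1736, 3524
12, 276, 660, 1164, 1788
264, 384, 504, 624
120, 120, 120
The fifth differences are constant at 120.
Work back: 264 − 120 = 144;  12 − 144 = -132;  -376 + 132 = -244;  -333 + 244 = -89;  -85 + 89 = 4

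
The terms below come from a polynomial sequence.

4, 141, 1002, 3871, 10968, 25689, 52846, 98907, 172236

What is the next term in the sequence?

283333

Δ: 137 , 861 , 2869 , 7097 , 14721 , 27157 , 46061 , 73329
Δ²: 724 , 2008 , 4228 , 7624 , 12436 , 18904 , 27268
Δ³: 1284 , 2220 , 3396 , 4812 , 6468 , 8364
Δ⁴: 936 , 1176 , 1416 , 1656 , 1896
Δ⁵: 240 , 240 , 240 , 240
Constant fifth difference = 240, so extend:
1896 + 240 = 2136;  8364 + 2136 = 10500;  27268 + 10500 = 37768;  73329 + 37768 = 111097;  172236 + 111097 = 283333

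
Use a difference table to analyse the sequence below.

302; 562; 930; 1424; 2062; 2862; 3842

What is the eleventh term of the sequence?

260, 368, 494, 638, 800, 980
108, 126, 144, 162, 180
18, 18, 18, 18
Third differences constant at 18.
180 + 18 = 198;  980 + 198 = 1178;  3842 + 1178 = 5020
198 + 18 = 216;  1178 + 216 = 1394;  5020 + 1394 = 6414
216 + 18 = 234;  1394 + 234 = 1628;  6414 + 1628 = 8042
234 + 18 = 252;  1628 + 252 = 1880;  8042 + 1880 = 9922

9922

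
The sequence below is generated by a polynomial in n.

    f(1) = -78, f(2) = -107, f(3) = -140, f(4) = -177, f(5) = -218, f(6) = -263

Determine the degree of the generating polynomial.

2

D1: -29, -33, -37, -41, -45
D2: -4, -4, -4, -4
The second differences are constant, so the polynomial has degree 2.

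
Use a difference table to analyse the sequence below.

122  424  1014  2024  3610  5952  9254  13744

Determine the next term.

19674

302, 590, 1010, 1586, 2342, 3302, 4490
288, 420, 576, 756, 960, 1188
132, 156, 180, 204, 228
24, 24, 24, 24
Fourth differences constant at 24.
228 + 24 = 252;  1188 + 252 = 1440;  4490 + 1440 = 5930;  13744 + 5930 = 19674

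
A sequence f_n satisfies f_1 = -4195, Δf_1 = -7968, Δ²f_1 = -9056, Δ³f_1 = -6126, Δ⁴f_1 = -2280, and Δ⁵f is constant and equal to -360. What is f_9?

-844323

Build the table forward from the leading diagonal:
D5: -360  -360  -360  -360  -360  -360  -360  -360  -360
D4: -2280  -2640  -3000  -3360  -3720  -4080  -4440  -4800  -5160
D3: -6126  -8406  -11046  -14046  -17406  -21126  -25206  -29646  -34446
D2: -9056  -15182  -23588  -34634  -48680  -66086  -87212  -112418  -142064
D1: -7968  -17024  -32206  -55794  -90428  -139108  -205194  -292406  -404824
f: -4195  -12163  -29187  -61393  -117187  -207615  -346723  -551917  -844323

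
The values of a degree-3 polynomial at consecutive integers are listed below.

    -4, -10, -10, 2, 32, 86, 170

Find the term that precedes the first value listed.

2

Δ: -6  0  12  30  54  84
Δ²: 6  12  18  24  30
Δ³: 6  6  6  6
The third differences are constant at 6.
Work back: 6 − 6 = 0;  -6 + 0 = -6;  -4 + 6 = 2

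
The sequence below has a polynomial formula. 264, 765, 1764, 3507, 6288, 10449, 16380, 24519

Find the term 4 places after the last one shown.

501 , 999 , 1743 , 2781 , 4161 , 5931 , 8139
498 , 744 , 1038 , 1380 , 1770 , 2208
246 , 294 , 342 , 390 , 438
48 , 48 , 48 , 48
The fourth differences are constant (48).
438 + 48 = 486;  2208 + 486 = 2694;  8139 + 2694 = 10833;  24519 + 10833 = 35352
486 + 48 = 534;  2694 + 534 = 3228;  10833 + 3228 = 14061;  35352 + 14061 = 49413
534 + 48 = 582;  3228 + 582 = 3810;  14061 + 3810 = 17871;  49413 + 17871 = 67284
582 + 48 = 630;  3810 + 630 = 4440;  17871 + 4440 = 22311;  67284 + 22311 = 89595

89595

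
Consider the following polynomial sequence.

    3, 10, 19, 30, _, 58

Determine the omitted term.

43

Using the first 4 terms:
First differences: 7, 9, 11
Second differences: 2, 2
Constant second difference = 2.
Extend forward: 11 + 2 = 13;  30 + 13 = 43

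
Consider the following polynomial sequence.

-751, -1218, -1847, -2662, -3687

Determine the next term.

D1: -467, -629, -815, -1025
D2: -162, -186, -210
D3: -24, -24
Third differences constant at -24.
-210 − 24 = -234;  -1025 − 234 = -1259;  -3687 − 1259 = -4946

-4946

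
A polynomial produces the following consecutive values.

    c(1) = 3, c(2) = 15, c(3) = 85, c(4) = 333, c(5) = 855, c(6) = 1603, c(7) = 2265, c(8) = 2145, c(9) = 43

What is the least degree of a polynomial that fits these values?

5

D1: 12, 70, 248, 522, 748, 662, -120, -2102
D2: 58, 178, 274, 226, -86, -782, -1982
D3: 120, 96, -48, -312, -696, -1200
D4: -24, -144, -264, -384, -504
D5: -120, -120, -120, -120
The fifth differences are constant, so the polynomial has degree 5.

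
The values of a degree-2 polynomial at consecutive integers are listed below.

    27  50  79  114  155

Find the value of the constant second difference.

6

First differences: 23, 29, 35, 41
Second differences: 6, 6, 6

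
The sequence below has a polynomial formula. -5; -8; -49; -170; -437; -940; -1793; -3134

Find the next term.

-3, -41, -121, -267, -503, -853, -1341
-38, -80, -146, -236, -350, -488
-42, -66, -90, -114, -138
-24, -24, -24, -24
Fourth differences constant at -24.
-138 − 24 = -162;  -488 − 162 = -650;  -1341 − 650 = -1991;  -3134 − 1991 = -5125

-5125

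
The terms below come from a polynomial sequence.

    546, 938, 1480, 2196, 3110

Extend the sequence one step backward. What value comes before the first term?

280

Δ: 392, 542, 716, 914
Δ²: 150, 174, 198
Δ³: 24, 24
The third differences are constant at 24.
Work back: 150 − 24 = 126;  392 − 126 = 266;  546 − 266 = 280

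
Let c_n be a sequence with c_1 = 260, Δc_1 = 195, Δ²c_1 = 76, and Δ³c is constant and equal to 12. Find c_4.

1085

Build the table forward from the leading diagonal:
D3: 12, 12, 12, 12
D2: 76, 88, 100, 112
D1: 195, 271, 359, 459
c: 260, 455, 726, 1085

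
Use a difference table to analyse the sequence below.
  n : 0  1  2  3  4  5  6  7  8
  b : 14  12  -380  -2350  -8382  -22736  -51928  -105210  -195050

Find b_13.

-1914600

Δ: -2, -392, -1970, -6032, -14354, -29192, -53282, -89840
Δ²: -390, -1578, -4062, -8322, -14838, -24090, -36558
Δ³: -1188, -2484, -4260, -6516, -9252, -12468
Δ⁴: -1296, -1776, -2256, -2736, -3216
Δ⁵: -480, -480, -480, -480
The fifth differences are constant (-480).
-3216 − 480 = -3696;  -12468 − 3696 = -16164;  -36558 − 16164 = -52722;  -89840 − 52722 = -142562;  -195050 − 142562 = -337612
-3696 − 480 = -4176;  -16164 − 4176 = -20340;  -52722 − 20340 = -73062;  -142562 − 73062 = -215624;  -337612 − 215624 = -553236
-4176 − 480 = -4656;  -20340 − 4656 = -24996;  -73062 − 24996 = -98058;  -215624 − 98058 = -313682;  -553236 − 313682 = -866918
-4656 − 480 = -5136;  -24996 − 5136 = -30132;  -98058 − 30132 = -128190;  -313682 − 128190 = -441872;  -866918 − 441872 = -1308790
-5136 − 480 = -5616;  -30132 − 5616 = -35748;  -128190 − 35748 = -163938;  -441872 − 163938 = -605810;  -1308790 − 605810 = -1914600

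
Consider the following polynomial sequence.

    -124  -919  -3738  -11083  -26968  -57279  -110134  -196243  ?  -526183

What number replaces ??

Using the first 8 terms:
Δ: -795, -2819, -7345, -15885, -30311, -52855, -86109
Δ²: -2024, -4526, -8540, -14426, -22544, -33254
Δ³: -2502, -4014, -5886, -8118, -10710
Δ⁴: -1512, -1872, -2232, -2592
Δ⁵: -360, -360, -360
Constant fifth difference = -360.
Extend forward: -2592 − 360 = -2952;  -10710 − 2952 = -13662;  -33254 − 13662 = -46916;  -86109 − 46916 = -133025;  -196243 − 133025 = -329268

-329268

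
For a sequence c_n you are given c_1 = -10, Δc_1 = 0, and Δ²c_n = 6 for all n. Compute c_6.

50

Build the table forward from the leading diagonal:
Second differences: 6  6  6  6  6  6
First differences: 0  6  12  18  24  30
c: -10  -10  -4  8  26  50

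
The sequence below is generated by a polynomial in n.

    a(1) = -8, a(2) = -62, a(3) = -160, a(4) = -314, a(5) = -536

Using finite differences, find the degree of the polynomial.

D1: -54, -98, -154, -222
D2: -44, -56, -68
D3: -12, -12
The third differences are constant, so the polynomial has degree 3.

3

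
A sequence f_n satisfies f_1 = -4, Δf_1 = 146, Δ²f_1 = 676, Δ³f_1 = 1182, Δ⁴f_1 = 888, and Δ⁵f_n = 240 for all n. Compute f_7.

49412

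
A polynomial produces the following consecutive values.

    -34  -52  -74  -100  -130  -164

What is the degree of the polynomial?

First differences: -18, -22, -26, -30, -34
Second differences: -4, -4, -4, -4
The second differences are constant, so the polynomial has degree 2.

2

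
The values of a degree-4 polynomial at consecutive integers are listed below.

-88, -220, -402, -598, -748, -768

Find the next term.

-550

Δ: -132  -182  -196  -150  -20
Δ²: -50  -14  46  130
Δ³: 36  60  84
Δ⁴: 24  24
Constant fourth difference = 24, so extend:
84 + 24 = 108;  130 + 108 = 238;  -20 + 238 = 218;  -768 + 218 = -550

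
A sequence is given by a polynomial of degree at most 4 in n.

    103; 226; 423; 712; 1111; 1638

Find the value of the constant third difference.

18

Δ: 123, 197, 289, 399, 527
Δ²: 74, 92, 110, 128
Δ³: 18, 18, 18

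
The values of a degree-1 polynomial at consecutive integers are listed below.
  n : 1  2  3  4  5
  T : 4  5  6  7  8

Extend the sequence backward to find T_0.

Δ: 1, 1, 1, 1
The first differences are constant at 1.
Work back: 4 − 1 = 3

3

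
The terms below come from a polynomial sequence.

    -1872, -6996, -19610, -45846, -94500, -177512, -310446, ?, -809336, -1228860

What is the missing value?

-512970

Using the first 7 terms:
-5124  -12614  -26236  -48654  -83012  -132934
-7490  -13622  -22418  -34358  -49922
-6132  -8796  -11940  -15564
-2664  -3144  -3624
-480  -480
Constant fifth difference = -480.
Extend forward: -3624 − 480 = -4104;  -15564 − 4104 = -19668;  -49922 − 19668 = -69590;  -132934 − 69590 = -202524;  -310446 − 202524 = -512970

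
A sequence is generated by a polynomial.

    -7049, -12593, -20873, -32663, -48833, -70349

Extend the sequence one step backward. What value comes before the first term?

D1: -5544  -8280  -11790  -16170  -21516
D2: -2736  -3510  -4380  -5346
D3: -774  -870  -966
D4: -96  -96
The fourth differences are constant at -96.
Work back: -774 + 96 = -678;  -2736 + 678 = -2058;  -5544 + 2058 = -3486;  -7049 + 3486 = -3563

-3563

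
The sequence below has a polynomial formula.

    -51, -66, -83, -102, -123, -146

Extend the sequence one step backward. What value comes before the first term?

D1: -15, -17, -19, -21, -23
D2: -2, -2, -2, -2
The second differences are constant at -2.
Work back: -15 + 2 = -13;  -51 + 13 = -38

-38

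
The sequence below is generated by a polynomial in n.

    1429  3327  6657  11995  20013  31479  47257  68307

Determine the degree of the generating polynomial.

4

First differences: 1898, 3330, 5338, 8018, 11466, 15778, 21050
Second differences: 1432, 2008, 2680, 3448, 4312, 5272
Third differences: 576, 672, 768, 864, 960
Fourth differences: 96, 96, 96, 96
The fourth differences are constant, so the polynomial has degree 4.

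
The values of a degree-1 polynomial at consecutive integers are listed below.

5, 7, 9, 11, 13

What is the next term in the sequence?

First differences: 2  2  2  2
Constant first difference = 2, so extend:
13 + 2 = 15

15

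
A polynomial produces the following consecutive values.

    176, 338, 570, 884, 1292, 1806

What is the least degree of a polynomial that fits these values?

3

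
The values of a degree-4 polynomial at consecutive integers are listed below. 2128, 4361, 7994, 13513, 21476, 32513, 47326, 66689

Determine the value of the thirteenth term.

Δ: 2233  3633  5519  7963  11037  14813  19363
Δ²: 1400  1886  2444  3074  3776  4550
Δ³: 486  558  630  702  774
Δ⁴: 72  72  72  72
Constant fourth difference = 72, so extend:
774 + 72 = 846;  4550 + 846 = 5396;  19363 + 5396 = 24759;  66689 + 24759 = 91448
846 + 72 = 918;  5396 + 918 = 6314;  24759 + 6314 = 31073;  91448 + 31073 = 122521
918 + 72 = 990;  6314 + 990 = 7304;  31073 + 7304 = 38377;  122521 + 38377 = 160898
990 + 72 = 1062;  7304 + 1062 = 8366;  38377 + 8366 = 46743;  160898 + 46743 = 207641
1062 + 72 = 1134;  8366 + 1134 = 9500;  46743 + 9500 = 56243;  207641 + 56243 = 263884

263884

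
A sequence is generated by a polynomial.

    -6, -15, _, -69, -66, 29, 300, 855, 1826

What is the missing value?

Using the last 6 terms:
Δ: 3  95  271  555  971
Δ²: 92  176  284  416
Δ³: 84  108  132
Δ⁴: 24  24
Constant fourth difference = 24.
Extend backward: 84 − 24 = 60;  92 − 60 = 32;  3 − 32 = -29;  -69 + 29 = -40

-40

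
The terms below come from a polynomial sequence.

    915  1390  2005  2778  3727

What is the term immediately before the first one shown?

562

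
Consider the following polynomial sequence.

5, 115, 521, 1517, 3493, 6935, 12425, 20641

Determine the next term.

First differences: 110, 406, 996, 1976, 3442, 5490, 8216
Second differences: 296, 590, 980, 1466, 2048, 2726
Third differences: 294, 390, 486, 582, 678
Fourth differences: 96, 96, 96, 96
Fourth differences constant at 96.
678 + 96 = 774;  2726 + 774 = 3500;  8216 + 3500 = 11716;  20641 + 11716 = 32357

32357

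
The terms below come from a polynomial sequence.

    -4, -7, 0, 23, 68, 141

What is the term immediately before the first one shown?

Δ: -3  7  23  45  73
Δ²: 10  16  22  28
Δ³: 6  6  6
The third differences are constant at 6.
Work back: 10 − 6 = 4;  -3 − 4 = -7;  -4 + 7 = 3

3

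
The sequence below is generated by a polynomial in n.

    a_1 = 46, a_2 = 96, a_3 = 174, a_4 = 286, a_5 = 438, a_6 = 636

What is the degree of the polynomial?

D1: 50, 78, 112, 152, 198
D2: 28, 34, 40, 46
D3: 6, 6, 6
The third differences are constant, so the polynomial has degree 3.

3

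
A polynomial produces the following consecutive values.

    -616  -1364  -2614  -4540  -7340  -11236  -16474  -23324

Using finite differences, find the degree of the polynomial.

-748, -1250, -1926, -2800, -3896, -5238, -6850
-502, -676, -874, -1096, -1342, -1612
-174, -198, -222, -246, -270
-24, -24, -24, -24
The fourth differences are constant, so the polynomial has degree 4.

4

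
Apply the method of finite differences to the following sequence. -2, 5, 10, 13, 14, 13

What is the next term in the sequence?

First differences: 7, 5, 3, 1, -1
Second differences: -2, -2, -2, -2
The second differences are constant (-2).
-1 − 2 = -3;  13 − 3 = 10

10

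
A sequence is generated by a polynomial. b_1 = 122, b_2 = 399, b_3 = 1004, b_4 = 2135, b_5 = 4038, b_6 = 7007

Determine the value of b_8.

17559

277 , 605 , 1131 , 1903 , 2969
328 , 526 , 772 , 1066
198 , 246 , 294
48 , 48
The fourth differences are constant (48).
294 + 48 = 342;  1066 + 342 = 1408;  2969 + 1408 = 4377;  7007 + 4377 = 11384
342 + 48 = 390;  1408 + 390 = 1798;  4377 + 1798 = 6175;  11384 + 6175 = 17559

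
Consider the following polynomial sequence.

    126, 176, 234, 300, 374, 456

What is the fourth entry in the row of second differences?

8

Δ: 50, 58, 66, 74, 82
Δ²: 8, 8, 8, 8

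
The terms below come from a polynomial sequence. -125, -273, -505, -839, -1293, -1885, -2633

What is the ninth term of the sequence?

-4669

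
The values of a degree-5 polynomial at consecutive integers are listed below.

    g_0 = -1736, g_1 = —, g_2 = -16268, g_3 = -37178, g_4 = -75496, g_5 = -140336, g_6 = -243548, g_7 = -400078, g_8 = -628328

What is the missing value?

-6028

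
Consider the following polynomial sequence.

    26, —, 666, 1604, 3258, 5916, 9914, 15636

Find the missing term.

Using the last 6 terms:
First differences: 938, 1654, 2658, 3998, 5722
Second differences: 716, 1004, 1340, 1724
Third differences: 288, 336, 384
Fourth differences: 48, 48
Constant fourth difference = 48.
Extend backward: 288 − 48 = 240;  716 − 240 = 476;  938 − 476 = 462;  666 − 462 = 204

204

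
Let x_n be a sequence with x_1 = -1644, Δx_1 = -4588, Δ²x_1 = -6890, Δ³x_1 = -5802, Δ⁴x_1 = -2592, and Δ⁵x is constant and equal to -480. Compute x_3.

-17710

Build the table forward from the leading diagonal:
Fifth differences: -480  -480  -480
Fourth differences: -2592  -3072  -3552
Third differences: -5802  -8394  -11466
Second differences: -6890  -12692  -21086
First differences: -4588  -11478  -24170
x: -1644  -6232  -17710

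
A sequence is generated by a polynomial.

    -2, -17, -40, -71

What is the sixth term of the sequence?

-157

-15, -23, -31
-8, -8
Second differences constant at -8.
-31 − 8 = -39;  -71 − 39 = -110
-39 − 8 = -47;  -110 − 47 = -157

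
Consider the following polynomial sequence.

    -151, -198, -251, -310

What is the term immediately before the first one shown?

-110

D1: -47  -53  -59
D2: -6  -6
The second differences are constant at -6.
Work back: -47 + 6 = -41;  -151 + 41 = -110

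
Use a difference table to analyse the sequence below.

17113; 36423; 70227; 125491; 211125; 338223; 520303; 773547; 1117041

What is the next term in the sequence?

Δ: 19310 , 33804 , 55264 , 85634 , 127098 , 182080 , 253244 , 343494
Δ²: 14494 , 21460 , 30370 , 41464 , 54982 , 71164 , 90250
Δ³: 6966 , 8910 , 11094 , 13518 , 16182 , 19086
Δ⁴: 1944 , 2184 , 2424 , 2664 , 2904
Δ⁵: 240 , 240 , 240 , 240
Fifth differences constant at 240.
2904 + 240 = 3144;  19086 + 3144 = 22230;  90250 + 22230 = 112480;  343494 + 112480 = 455974;  1117041 + 455974 = 1573015

1573015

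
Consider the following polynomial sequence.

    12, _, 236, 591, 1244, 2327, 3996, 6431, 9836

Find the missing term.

71

Using the last 7 terms:
Δ: 355  653  1083  1669  2435  3405
Δ²: 298  430  586  766  970
Δ³: 132  156  180  204
Δ⁴: 24  24  24
Constant fourth difference = 24.
Extend backward: 132 − 24 = 108;  298 − 108 = 190;  355 − 190 = 165;  236 − 165 = 71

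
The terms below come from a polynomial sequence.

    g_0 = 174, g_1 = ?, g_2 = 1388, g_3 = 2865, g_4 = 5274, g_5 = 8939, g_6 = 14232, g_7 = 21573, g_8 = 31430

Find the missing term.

567

Using the last 7 terms:
First differences: 1477, 2409, 3665, 5293, 7341, 9857
Second differences: 932, 1256, 1628, 2048, 2516
Third differences: 324, 372, 420, 468
Fourth differences: 48, 48, 48
Constant fourth difference = 48.
Extend backward: 324 − 48 = 276;  932 − 276 = 656;  1477 − 656 = 821;  1388 − 821 = 567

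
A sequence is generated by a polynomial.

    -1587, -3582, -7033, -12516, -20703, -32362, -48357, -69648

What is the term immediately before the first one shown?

First differences: -1995, -3451, -5483, -8187, -11659, -15995, -21291
Second differences: -1456, -2032, -2704, -3472, -4336, -5296
Third differences: -576, -672, -768, -864, -960
Fourth differences: -96, -96, -96, -96
The fourth differences are constant at -96.
Work back: -576 + 96 = -480;  -1456 + 480 = -976;  -1995 + 976 = -1019;  -1587 + 1019 = -568

-568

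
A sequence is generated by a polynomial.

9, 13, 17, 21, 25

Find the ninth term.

41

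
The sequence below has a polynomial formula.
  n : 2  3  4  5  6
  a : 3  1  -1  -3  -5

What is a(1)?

D1: -2, -2, -2, -2
The first differences are constant at -2.
Work back: 3 + 2 = 5

5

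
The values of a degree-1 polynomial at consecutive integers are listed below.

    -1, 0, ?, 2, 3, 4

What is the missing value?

1

Using the last 3 terms:
1  1
Constant first difference = 1.
Extend backward: 2 − 1 = 1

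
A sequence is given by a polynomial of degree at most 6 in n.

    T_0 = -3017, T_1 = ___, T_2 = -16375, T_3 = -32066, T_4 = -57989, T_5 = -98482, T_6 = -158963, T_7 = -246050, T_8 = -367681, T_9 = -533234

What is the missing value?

-7538

Using the last 8 terms:
First differences: -15691, -25923, -40493, -60481, -87087, -121631, -165553
Second differences: -10232, -14570, -19988, -26606, -34544, -43922
Third differences: -4338, -5418, -6618, -7938, -9378
Fourth differences: -1080, -1200, -1320, -1440
Fifth differences: -120, -120, -120
Constant fifth difference = -120.
Extend backward: -1080 + 120 = -960;  -4338 + 960 = -3378;  -10232 + 3378 = -6854;  -15691 + 6854 = -8837;  -16375 + 8837 = -7538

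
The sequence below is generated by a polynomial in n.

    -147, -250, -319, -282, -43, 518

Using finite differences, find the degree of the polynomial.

4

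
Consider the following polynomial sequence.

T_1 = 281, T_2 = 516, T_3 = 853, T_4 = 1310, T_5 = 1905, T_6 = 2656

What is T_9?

6025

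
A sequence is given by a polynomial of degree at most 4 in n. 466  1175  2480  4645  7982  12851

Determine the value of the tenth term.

56527

Δ: 709, 1305, 2165, 3337, 4869
Δ²: 596, 860, 1172, 1532
Δ³: 264, 312, 360
Δ⁴: 48, 48
The fourth differences are constant (48).
360 + 48 = 408;  1532 + 408 = 1940;  4869 + 1940 = 6809;  12851 + 6809 = 19660
408 + 48 = 456;  1940 + 456 = 2396;  6809 + 2396 = 9205;  19660 + 9205 = 28865
456 + 48 = 504;  2396 + 504 = 2900;  9205 + 2900 = 12105;  28865 + 12105 = 40970
504 + 48 = 552;  2900 + 552 = 3452;  12105 + 3452 = 15557;  40970 + 15557 = 56527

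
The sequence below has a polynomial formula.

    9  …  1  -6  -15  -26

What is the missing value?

6

Using the last 4 terms:
D1: -7  -9  -11
D2: -2  -2
Constant second difference = -2.
Extend backward: -7 + 2 = -5;  1 + 5 = 6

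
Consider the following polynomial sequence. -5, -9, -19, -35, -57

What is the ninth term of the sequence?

-205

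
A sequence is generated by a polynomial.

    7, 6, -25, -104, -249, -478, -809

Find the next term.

-1260

D1: -1 , -31 , -79 , -145 , -229 , -331
D2: -30 , -48 , -66 , -84 , -102
D3: -18 , -18 , -18 , -18
The third differences are constant (-18).
-102 − 18 = -120;  -331 − 120 = -451;  -809 − 451 = -1260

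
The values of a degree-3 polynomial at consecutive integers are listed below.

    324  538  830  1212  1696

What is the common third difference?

12

D1: 214, 292, 382, 484
D2: 78, 90, 102
D3: 12, 12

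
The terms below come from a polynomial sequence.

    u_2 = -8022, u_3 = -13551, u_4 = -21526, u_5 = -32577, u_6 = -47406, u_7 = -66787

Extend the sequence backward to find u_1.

-4381

First differences: -5529  -7975  -11051  -14829  -19381
Second differences: -2446  -3076  -3778  -4552
Third differences: -630  -702  -774
Fourth differences: -72  -72
The fourth differences are constant at -72.
Work back: -630 + 72 = -558;  -2446 + 558 = -1888;  -5529 + 1888 = -3641;  -8022 + 3641 = -4381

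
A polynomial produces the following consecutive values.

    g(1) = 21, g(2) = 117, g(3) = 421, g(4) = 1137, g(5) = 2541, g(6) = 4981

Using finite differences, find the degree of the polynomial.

Δ: 96, 304, 716, 1404, 2440
Δ²: 208, 412, 688, 1036
Δ³: 204, 276, 348
Δ⁴: 72, 72
The fourth differences are constant, so the polynomial has degree 4.

4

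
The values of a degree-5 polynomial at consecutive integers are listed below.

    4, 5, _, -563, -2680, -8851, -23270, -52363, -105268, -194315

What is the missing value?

Using the last 7 terms:
-2117  -6171  -14419  -29093  -52905  -89047
-4054  -8248  -14674  -23812  -36142
-4194  -6426  -9138  -12330
-2232  -2712  -3192
-480  -480
Constant fifth difference = -480.
Extend backward: -2232 + 480 = -1752;  -4194 + 1752 = -2442;  -4054 + 2442 = -1612;  -2117 + 1612 = -505;  -563 + 505 = -58

-58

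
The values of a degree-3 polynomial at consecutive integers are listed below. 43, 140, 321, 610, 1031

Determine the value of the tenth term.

5956

97  181  289  421
84  108  132
24  24
Third differences constant at 24.
132 + 24 = 156;  421 + 156 = 577;  1031 + 577 = 1608
156 + 24 = 180;  577 + 180 = 757;  1608 + 757 = 2365
180 + 24 = 204;  757 + 204 = 961;  2365 + 961 = 3326
204 + 24 = 228;  961 + 228 = 1189;  3326 + 1189 = 4515
228 + 24 = 252;  1189 + 252 = 1441;  4515 + 1441 = 5956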